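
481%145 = 46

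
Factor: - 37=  - 37^1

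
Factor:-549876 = - 2^2*3^1 *45823^1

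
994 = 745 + 249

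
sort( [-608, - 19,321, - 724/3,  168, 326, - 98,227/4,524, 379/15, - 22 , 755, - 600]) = [ - 608,  -  600, - 724/3,- 98, -22,  -  19,379/15 , 227/4,168  ,  321, 326,524, 755] 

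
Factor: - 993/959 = - 3^1  *7^( - 1 )*  137^( - 1 )*331^1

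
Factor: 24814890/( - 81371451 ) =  - 8271630/27123817 = - 2^1*3^2 *5^1 *7^( - 1)*73^1 * 1259^1*3874831^( - 1)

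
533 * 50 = 26650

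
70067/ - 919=  -  70067/919=- 76.24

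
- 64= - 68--4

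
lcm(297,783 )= 8613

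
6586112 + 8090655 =14676767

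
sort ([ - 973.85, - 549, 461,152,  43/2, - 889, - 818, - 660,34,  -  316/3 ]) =[- 973.85, - 889, - 818,-660, -549,  -  316/3,43/2, 34, 152, 461] 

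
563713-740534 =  - 176821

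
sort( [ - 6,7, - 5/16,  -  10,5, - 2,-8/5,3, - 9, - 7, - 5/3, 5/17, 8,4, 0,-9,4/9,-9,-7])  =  [ - 10, - 9, - 9,-9, - 7 , - 7, - 6,-2, - 5/3, - 8/5,  -  5/16,0, 5/17,  4/9, 3  ,  4,5,7,8 ] 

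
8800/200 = 44 = 44.00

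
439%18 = 7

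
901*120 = 108120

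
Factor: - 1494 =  -2^1 * 3^2*83^1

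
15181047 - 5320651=9860396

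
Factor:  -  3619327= - 3619327^1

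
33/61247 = 33/61247 = 0.00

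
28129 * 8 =225032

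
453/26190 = 151/8730 = 0.02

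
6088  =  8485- 2397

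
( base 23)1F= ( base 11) 35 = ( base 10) 38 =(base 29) 19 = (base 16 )26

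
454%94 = 78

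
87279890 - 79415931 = 7863959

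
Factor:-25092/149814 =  -34/203= -2^1 * 7^ ( - 1 )*17^1 * 29^(-1)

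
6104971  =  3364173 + 2740798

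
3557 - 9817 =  - 6260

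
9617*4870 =46834790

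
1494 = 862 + 632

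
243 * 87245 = 21200535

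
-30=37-67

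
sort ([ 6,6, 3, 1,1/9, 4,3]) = [ 1/9,1,3, 3,4,6,6] 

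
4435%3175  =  1260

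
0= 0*673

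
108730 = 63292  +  45438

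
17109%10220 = 6889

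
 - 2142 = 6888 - 9030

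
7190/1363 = 7190/1363 = 5.28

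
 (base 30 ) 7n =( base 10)233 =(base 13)14C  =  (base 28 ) 89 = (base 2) 11101001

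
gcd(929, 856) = 1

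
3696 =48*77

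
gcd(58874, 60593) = 1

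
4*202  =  808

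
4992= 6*832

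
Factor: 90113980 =2^2*5^1*11^1 * 409609^1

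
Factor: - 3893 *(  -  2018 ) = 7856074 = 2^1 * 17^1*229^1*1009^1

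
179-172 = 7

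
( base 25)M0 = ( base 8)1046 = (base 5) 4200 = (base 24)mm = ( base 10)550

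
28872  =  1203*24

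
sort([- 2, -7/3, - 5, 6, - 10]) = [-10, - 5, - 7/3, - 2, 6]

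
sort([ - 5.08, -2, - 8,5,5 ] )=[ - 8, - 5.08, - 2, 5, 5] 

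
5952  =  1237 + 4715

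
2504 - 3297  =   - 793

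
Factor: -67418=-2^1 *13^1*2593^1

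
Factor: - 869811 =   -  3^1* 289937^1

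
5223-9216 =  - 3993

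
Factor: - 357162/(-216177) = 38/23 = 2^1*19^1*23^(-1)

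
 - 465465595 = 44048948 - 509514543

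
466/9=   466/9 =51.78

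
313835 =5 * 62767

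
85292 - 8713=76579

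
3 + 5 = 8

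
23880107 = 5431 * 4397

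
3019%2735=284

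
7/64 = 7/64 = 0.11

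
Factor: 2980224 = 2^7*3^2*13^1*199^1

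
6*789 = 4734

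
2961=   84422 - 81461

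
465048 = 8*58131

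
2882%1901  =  981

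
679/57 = 679/57 = 11.91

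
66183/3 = 22061 = 22061.00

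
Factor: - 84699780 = -2^2*3^1*5^1*11^1*17^1*7549^1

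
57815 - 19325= 38490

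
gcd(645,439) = 1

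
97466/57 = 1709 + 53/57 = 1709.93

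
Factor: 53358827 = 23^1*97^1*23917^1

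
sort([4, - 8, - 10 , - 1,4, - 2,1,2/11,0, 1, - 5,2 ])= [ - 10,-8, -5 ,-2, - 1,0, 2/11,1,1,2, 4, 4 ] 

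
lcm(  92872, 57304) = 2693288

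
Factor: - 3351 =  - 3^1*1117^1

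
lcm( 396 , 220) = 1980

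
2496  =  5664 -3168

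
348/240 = 1 + 9/20 = 1.45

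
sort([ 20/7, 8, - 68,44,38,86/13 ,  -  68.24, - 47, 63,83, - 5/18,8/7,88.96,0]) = [ - 68.24 , - 68, - 47, - 5/18,0,8/7,20/7,86/13, 8,38 , 44,63,83,88.96] 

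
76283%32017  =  12249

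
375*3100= 1162500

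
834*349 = 291066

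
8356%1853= 944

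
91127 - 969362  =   - 878235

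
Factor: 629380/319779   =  2^2*3^( - 2 )*5^1*31469^1*35531^( - 1) 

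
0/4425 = 0 = 0.00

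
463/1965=463/1965 = 0.24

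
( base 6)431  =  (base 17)9A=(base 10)163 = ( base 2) 10100011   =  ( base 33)4V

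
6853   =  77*89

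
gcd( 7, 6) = 1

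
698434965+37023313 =735458278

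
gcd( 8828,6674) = 2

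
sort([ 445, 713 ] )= [ 445,713]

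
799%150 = 49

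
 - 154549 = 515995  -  670544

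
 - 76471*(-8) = 611768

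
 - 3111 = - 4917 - -1806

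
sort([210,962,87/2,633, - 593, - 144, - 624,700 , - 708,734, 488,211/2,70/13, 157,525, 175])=[ -708, - 624, - 593,- 144,  70/13, 87/2,211/2,157, 175 , 210,488, 525,633,700, 734,962 ]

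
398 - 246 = 152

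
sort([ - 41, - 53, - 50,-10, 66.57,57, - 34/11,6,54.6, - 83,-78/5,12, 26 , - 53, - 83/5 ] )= [ - 83, - 53, - 53, - 50,  -  41, - 83/5 ,  -  78/5, - 10, - 34/11, 6,12,26, 54.6, 57, 66.57 ]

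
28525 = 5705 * 5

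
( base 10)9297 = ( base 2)10010001010001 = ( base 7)36051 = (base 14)3561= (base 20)134H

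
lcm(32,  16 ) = 32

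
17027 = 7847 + 9180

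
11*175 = 1925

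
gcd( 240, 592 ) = 16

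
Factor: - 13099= - 13099^1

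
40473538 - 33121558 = 7351980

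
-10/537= - 1 + 527/537 = -0.02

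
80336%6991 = 3435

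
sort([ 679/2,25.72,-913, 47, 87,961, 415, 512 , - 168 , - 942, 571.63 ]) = [ - 942, - 913, - 168,25.72, 47,87, 679/2 , 415,512,571.63, 961 ] 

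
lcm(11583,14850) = 579150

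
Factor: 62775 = 3^4*5^2*31^1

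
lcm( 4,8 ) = 8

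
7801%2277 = 970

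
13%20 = 13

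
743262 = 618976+124286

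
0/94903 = 0 = 0.00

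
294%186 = 108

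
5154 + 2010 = 7164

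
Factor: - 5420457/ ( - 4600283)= 3^2 *7^1  *  97^1*199^( - 1) * 887^1 * 23117^ ( - 1)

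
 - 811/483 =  - 2+155/483= - 1.68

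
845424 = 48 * 17613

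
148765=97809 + 50956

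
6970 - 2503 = 4467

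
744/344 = 2 + 7/43 =2.16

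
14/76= 7/38= 0.18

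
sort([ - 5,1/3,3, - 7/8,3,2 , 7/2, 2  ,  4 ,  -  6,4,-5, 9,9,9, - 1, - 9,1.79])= [ - 9, - 6,-5,-5, -1,  -  7/8 , 1/3,1.79, 2,2, 3,  3,7/2 , 4,4,9,9, 9 ]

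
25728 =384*67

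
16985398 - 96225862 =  - 79240464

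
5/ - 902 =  - 5/902 =-0.01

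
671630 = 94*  7145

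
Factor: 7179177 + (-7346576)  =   - 17^1 * 43^1 * 229^1 = - 167399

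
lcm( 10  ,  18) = 90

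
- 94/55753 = - 94/55753=- 0.00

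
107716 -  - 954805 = 1062521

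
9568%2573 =1849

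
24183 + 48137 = 72320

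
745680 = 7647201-6901521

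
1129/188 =1129/188 = 6.01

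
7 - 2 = 5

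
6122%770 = 732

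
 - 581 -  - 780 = 199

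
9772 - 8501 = 1271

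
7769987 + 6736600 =14506587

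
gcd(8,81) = 1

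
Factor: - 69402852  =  -2^2*3^3 * 73^1 *8803^1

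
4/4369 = 4/4369= 0.00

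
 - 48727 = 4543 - 53270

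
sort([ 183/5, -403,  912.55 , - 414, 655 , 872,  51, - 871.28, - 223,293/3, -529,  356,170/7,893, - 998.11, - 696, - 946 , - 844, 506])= [ - 998.11 , - 946 , - 871.28, - 844,- 696, - 529, - 414, - 403 , - 223,170/7 , 183/5,51, 293/3 , 356,506,655,872, 893,912.55 ] 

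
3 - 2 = 1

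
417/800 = 417/800  =  0.52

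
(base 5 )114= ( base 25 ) 19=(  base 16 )22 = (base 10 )34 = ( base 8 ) 42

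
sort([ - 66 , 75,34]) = [ - 66,34,  75]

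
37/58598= 37/58598 = 0.00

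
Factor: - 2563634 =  - 2^1* 17^1*75401^1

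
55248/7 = 55248/7 = 7892.57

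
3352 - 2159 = 1193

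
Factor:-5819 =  - 11^1*23^2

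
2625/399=125/19 = 6.58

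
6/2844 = 1/474 = 0.00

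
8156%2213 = 1517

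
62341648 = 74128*841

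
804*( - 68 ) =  - 54672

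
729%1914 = 729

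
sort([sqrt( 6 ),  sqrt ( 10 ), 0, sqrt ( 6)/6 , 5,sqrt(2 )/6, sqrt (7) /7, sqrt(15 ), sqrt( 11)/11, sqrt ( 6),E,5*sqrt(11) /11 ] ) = [0,sqrt( 2) /6 , sqrt(11) /11,sqrt( 7 ) /7, sqrt( 6 ) /6, 5 * sqrt( 11) /11, sqrt( 6 ),sqrt( 6 ),E, sqrt( 10),sqrt( 15), 5] 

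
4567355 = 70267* 65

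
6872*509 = 3497848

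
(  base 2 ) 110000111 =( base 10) 391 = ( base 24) G7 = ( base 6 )1451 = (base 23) h0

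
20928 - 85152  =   - 64224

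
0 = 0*754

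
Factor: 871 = 13^1*67^1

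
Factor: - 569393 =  - 11^1*37^1*1399^1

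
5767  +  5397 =11164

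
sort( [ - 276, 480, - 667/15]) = [ - 276,-667/15,480]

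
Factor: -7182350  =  - 2^1* 5^2*  7^1 * 20521^1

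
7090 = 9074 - 1984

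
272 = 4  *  68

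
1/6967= 1/6967   =  0.00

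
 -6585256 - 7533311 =-14118567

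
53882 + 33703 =87585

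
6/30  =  1/5 = 0.20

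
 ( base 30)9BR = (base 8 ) 20411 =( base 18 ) 181f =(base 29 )A1I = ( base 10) 8457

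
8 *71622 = 572976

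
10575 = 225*47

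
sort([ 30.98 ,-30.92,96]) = [  -  30.92 , 30.98,96]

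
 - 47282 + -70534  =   - 117816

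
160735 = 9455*17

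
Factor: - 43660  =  -2^2*5^1 *37^1*59^1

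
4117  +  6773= 10890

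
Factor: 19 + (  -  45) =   -  26 = -  2^1*13^1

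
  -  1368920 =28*(  -  48890)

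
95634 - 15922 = 79712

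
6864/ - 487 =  -6864/487 = - 14.09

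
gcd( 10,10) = 10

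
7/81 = 7/81 =0.09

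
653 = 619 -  - 34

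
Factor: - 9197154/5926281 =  -2^1*3^1*661^1*773^1*1975427^(-1) = - 3065718/1975427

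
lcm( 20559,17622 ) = 123354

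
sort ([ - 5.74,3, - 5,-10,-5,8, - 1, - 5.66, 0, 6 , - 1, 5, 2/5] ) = [ - 10,  -  5.74, - 5.66, - 5, - 5, - 1, - 1, 0,2/5 , 3,  5,6, 8 ]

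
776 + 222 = 998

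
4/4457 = 4/4457 = 0.00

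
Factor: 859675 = 5^2* 137^1*251^1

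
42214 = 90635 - 48421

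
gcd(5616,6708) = 156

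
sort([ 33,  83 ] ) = [ 33, 83]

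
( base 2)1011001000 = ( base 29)og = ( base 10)712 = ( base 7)2035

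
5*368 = 1840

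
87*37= 3219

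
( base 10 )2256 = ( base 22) 4EC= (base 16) 8d0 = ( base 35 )1tg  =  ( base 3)10002120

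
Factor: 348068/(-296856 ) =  - 401/342 = - 2^( - 1 )*3^(  -  2) * 19^( - 1)*401^1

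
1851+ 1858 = 3709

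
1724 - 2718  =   - 994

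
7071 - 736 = 6335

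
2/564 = 1/282 =0.00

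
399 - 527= - 128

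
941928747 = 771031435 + 170897312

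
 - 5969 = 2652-8621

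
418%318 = 100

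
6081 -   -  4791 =10872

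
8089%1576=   209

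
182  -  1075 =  - 893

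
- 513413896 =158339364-671753260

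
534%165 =39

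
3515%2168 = 1347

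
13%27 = 13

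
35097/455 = 35097/455 = 77.14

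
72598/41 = 72598/41=1770.68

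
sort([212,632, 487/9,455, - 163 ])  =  [ - 163,487/9,  212,  455,  632] 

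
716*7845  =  5617020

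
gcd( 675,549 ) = 9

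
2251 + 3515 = 5766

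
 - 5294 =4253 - 9547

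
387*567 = 219429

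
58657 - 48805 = 9852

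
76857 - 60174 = 16683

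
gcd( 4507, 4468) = 1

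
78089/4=78089/4 = 19522.25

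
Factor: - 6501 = -3^1 * 11^1*197^1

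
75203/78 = 75203/78=964.14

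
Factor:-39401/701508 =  - 2^( - 2 )*3^(  -  1)*31^2*41^1*53^(  -  1 )*1103^(  -  1 )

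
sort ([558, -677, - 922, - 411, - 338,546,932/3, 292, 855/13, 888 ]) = [ - 922, - 677, - 411,-338, 855/13,292,932/3, 546,558,888 ]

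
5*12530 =62650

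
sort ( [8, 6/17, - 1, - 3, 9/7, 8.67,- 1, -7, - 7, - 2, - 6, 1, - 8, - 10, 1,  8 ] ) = [ - 10,  -  8 , - 7, - 7, - 6, - 3, - 2, - 1, - 1,6/17, 1,1 , 9/7, 8, 8,8.67 ]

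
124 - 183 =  - 59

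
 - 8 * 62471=-499768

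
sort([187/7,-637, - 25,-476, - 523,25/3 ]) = [ - 637, -523,-476, - 25,25/3,187/7]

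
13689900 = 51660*265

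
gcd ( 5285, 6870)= 5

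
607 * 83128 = 50458696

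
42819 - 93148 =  - 50329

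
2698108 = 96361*28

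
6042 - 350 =5692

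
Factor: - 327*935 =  - 3^1*5^1*11^1*17^1*109^1 = - 305745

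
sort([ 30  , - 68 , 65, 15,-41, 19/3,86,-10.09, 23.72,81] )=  [-68,- 41, - 10.09, 19/3,15,23.72 , 30 , 65 , 81,  86] 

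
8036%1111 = 259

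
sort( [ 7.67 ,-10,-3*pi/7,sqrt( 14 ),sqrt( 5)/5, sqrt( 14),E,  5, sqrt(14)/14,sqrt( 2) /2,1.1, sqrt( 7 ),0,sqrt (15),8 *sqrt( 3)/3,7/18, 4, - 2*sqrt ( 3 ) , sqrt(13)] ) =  [ - 10,- 2*sqrt( 3 ), -3*pi/7,0,sqrt( 14 ) /14, 7/18,sqrt( 5)/5,sqrt( 2)/2,1.1,sqrt(7 ),E, sqrt( 13),sqrt (14) , sqrt( 14 ), sqrt( 15), 4,8 * sqrt( 3)/3,5,7.67 ] 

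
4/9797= 4/9797 = 0.00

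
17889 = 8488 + 9401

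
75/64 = 75/64 = 1.17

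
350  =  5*70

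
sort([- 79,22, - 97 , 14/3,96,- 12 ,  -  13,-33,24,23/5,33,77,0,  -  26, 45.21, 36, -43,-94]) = [ - 97, - 94, - 79, - 43, - 33, - 26, - 13, - 12,0,23/5 , 14/3,22,24,33, 36 , 45.21,77, 96 ] 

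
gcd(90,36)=18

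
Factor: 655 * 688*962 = 433515680 = 2^5*5^1*13^1 * 37^1* 43^1*131^1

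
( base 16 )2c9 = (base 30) nn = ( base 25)13D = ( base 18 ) 23b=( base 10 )713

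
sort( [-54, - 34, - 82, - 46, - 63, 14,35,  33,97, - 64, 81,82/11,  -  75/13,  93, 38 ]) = [ - 82, - 64, - 63, - 54, - 46, - 34, - 75/13,82/11,  14, 33,35,38,81, 93 , 97 ] 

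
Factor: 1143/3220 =2^ ( - 2 )*3^2*5^( - 1 ) * 7^(-1 ) * 23^( - 1 ) * 127^1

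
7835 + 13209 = 21044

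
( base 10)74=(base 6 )202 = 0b1001010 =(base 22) 38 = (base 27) 2k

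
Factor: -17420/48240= - 13/36 = - 2^( - 2 )*3^( - 2)*13^1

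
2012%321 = 86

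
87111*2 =174222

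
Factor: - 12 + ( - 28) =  - 2^3 * 5^1=- 40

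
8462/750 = 4231/375 = 11.28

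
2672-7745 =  - 5073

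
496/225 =496/225 = 2.20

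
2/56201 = 2/56201 = 0.00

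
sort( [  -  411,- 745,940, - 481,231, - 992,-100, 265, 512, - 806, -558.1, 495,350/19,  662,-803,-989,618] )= [  -  992, - 989,  -  806,-803, - 745 , - 558.1, - 481, - 411,-100, 350/19,231, 265,  495,512, 618,662,940 ]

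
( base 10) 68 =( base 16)44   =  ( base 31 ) 26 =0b1000100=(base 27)2E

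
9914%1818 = 824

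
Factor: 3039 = 3^1*1013^1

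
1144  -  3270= -2126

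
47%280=47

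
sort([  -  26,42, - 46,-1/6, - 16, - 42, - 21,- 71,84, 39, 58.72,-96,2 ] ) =[ - 96, - 71,-46 ,-42,-26,-21,-16,-1/6, 2,39,42,58.72,84]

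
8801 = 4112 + 4689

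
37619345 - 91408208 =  - 53788863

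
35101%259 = 136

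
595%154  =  133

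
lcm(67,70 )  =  4690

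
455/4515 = 13/129 =0.10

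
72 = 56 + 16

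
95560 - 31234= 64326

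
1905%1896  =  9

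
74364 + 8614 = 82978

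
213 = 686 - 473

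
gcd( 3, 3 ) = 3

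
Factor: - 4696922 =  - 2^1*23^1*102107^1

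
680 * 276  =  187680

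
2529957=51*49607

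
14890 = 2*7445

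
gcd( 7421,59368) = 7421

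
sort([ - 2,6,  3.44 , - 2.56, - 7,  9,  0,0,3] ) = [-7, - 2.56, - 2,  0,  0,3,3.44,6,9] 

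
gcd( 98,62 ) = 2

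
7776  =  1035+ 6741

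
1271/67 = 1271/67 =18.97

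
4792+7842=12634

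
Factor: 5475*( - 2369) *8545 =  - 3^1 *5^3*23^1 *73^1*103^1 *1709^1 = - 110830999875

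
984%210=144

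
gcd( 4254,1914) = 6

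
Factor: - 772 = - 2^2*193^1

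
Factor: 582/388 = 3/2 = 2^( - 1)*3^1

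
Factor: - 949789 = - 949789^1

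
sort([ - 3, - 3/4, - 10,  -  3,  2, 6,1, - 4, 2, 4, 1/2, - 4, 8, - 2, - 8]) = [-10, - 8 , - 4, - 4, - 3, - 3, - 2,-3/4,1/2,1  ,  2,2, 4, 6, 8]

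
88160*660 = 58185600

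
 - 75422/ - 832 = 37711/416 = 90.65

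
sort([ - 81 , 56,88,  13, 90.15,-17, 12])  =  [ - 81,  -  17 , 12,13, 56, 88,90.15] 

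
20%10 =0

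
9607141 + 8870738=18477879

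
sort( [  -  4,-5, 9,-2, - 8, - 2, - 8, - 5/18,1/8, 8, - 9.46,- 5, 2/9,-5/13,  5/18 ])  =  [-9.46,- 8,- 8,- 5,-5, - 4, - 2,-2,-5/13,  -  5/18,1/8, 2/9, 5/18 , 8, 9] 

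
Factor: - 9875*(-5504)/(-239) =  - 2^7*5^3*43^1*79^1*239^( -1) =- 54352000/239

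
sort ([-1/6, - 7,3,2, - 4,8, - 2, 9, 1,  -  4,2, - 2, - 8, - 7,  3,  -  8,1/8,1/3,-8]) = [ -8, - 8, - 8,-7,  -  7,  -  4,  -  4,-2 , - 2 , - 1/6,1/8,1/3,  1, 2,2,3 , 3,  8,9]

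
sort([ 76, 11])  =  [ 11, 76 ] 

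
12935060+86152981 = 99088041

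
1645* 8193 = 13477485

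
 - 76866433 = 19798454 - 96664887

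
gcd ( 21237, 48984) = 3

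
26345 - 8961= 17384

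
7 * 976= 6832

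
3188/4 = 797 = 797.00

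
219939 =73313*3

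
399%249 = 150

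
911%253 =152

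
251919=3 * 83973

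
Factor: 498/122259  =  2/491=2^1*491^(-1) 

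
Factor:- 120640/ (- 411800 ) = 2^3 *5^(-1)*13^1*71^( - 1) = 104/355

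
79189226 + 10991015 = 90180241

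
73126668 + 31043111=104169779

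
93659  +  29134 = 122793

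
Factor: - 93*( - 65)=3^1*5^1*13^1*31^1 = 6045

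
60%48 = 12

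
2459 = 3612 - 1153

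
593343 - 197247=396096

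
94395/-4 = -94395/4= - 23598.75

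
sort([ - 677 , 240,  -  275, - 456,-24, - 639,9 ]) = [ - 677,  -  639, - 456,  -  275, - 24, 9, 240] 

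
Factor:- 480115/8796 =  -655/12 = - 2^( - 2)*3^(-1) * 5^1*131^1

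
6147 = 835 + 5312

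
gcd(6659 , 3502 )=1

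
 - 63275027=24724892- 87999919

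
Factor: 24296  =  2^3* 3037^1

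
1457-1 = 1456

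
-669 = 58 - 727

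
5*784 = 3920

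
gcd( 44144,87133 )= 1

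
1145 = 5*229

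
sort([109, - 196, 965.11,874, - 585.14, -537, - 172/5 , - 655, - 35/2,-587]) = [ - 655, - 587, - 585.14 , - 537,-196, - 172/5,  -  35/2,  109,874, 965.11]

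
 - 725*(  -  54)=39150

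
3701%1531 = 639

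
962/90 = 481/45 = 10.69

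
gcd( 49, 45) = 1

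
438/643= 438/643=0.68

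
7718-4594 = 3124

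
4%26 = 4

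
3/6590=3/6590 = 0.00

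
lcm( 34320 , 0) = 0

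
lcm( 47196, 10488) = 94392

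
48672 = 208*234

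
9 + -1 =8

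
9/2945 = 9/2945 =0.00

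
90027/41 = 90027/41 = 2195.78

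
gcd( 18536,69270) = 2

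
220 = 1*220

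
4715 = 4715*1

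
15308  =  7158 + 8150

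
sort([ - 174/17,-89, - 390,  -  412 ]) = [-412, - 390, - 89, - 174/17] 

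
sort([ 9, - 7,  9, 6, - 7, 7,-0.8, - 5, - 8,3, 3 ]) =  [-8 ,-7, - 7, -5, - 0.8, 3,  3, 6,7,9, 9]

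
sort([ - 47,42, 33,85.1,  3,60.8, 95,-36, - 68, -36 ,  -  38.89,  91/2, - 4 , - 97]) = [-97,-68, - 47, - 38.89, - 36, - 36, - 4,3,33,  42,91/2,60.8,85.1,95 ] 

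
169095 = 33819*5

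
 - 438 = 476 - 914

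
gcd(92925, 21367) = 1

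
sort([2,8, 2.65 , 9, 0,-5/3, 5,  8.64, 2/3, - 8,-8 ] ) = [ - 8, -8,-5/3 , 0,2/3  ,  2,  2.65, 5, 8, 8.64, 9] 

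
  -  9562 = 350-9912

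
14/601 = 14/601= 0.02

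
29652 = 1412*21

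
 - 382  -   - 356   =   - 26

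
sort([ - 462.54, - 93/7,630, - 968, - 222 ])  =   [  -  968, - 462.54,- 222 ,-93/7,630 ]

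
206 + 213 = 419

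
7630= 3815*2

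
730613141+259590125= 990203266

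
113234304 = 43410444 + 69823860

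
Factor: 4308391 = 37^1* 116443^1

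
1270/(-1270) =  - 1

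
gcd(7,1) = 1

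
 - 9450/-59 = 9450/59 = 160.17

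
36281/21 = 1727 +2/3 =1727.67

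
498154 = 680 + 497474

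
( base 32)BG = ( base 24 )F8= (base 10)368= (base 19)107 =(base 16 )170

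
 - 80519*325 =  - 26168675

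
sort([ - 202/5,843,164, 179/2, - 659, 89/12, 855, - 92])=[-659 , - 92, - 202/5 , 89/12 , 179/2, 164, 843,855]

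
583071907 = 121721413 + 461350494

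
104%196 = 104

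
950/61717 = 950/61717 = 0.02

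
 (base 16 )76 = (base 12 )9A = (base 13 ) 91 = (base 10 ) 118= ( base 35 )3d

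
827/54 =827/54 = 15.31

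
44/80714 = 22/40357=0.00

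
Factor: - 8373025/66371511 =-3^( - 1)*5^2*29^1*11549^1*22123837^ ( - 1 )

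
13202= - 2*( - 6601)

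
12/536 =3/134 =0.02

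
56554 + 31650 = 88204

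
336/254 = 168/127= 1.32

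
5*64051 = 320255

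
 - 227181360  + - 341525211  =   - 568706571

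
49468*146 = 7222328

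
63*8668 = 546084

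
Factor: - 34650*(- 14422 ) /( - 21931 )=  - 2^2*3^2*5^2*11^1 * 13^(-1) * 241^( - 1 )*7211^1=- 71388900/3133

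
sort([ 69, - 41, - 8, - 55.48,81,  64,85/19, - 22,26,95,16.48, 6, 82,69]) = [-55.48, - 41, - 22, - 8,85/19,  6, 16.48, 26,64,69, 69, 81, 82,95 ] 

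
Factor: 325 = 5^2*13^1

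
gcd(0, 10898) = 10898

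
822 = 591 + 231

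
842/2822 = 421/1411 = 0.30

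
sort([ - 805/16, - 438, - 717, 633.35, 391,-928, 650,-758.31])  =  [  -  928, - 758.31,  -  717,  -  438, - 805/16, 391, 633.35,  650] 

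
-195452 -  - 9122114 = 8926662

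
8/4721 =8/4721 =0.00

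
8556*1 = 8556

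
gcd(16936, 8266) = 2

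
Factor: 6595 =5^1*1319^1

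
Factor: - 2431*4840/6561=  - 11766040/6561  =  - 2^3*3^( - 8)*5^1*11^3*13^1*17^1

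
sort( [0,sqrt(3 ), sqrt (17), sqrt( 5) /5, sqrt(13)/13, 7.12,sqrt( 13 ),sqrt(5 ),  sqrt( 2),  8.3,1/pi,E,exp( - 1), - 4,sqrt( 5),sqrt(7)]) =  [ - 4,0,sqrt(13 )/13,1/pi,exp( - 1 ), sqrt(5)/5, sqrt( 2),sqrt( 3), sqrt( 5),sqrt ( 5), sqrt( 7), E, sqrt( 13) , sqrt( 17), 7.12, 8.3]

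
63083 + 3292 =66375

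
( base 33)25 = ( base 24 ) 2N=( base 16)47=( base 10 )71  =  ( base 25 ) 2l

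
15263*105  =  1602615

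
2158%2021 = 137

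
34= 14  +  20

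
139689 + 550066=689755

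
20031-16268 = 3763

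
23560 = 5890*4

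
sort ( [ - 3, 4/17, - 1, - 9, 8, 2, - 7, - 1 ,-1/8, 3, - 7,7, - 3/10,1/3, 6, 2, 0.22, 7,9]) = [ - 9, - 7, - 7, - 3, - 1, - 1, - 3/10,-1/8, 0.22,4/17, 1/3,2,  2,3,6, 7  ,  7,8, 9]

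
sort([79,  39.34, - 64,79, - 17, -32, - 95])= [-95, - 64, -32,- 17, 39.34,79, 79]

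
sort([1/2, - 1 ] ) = [ - 1,  1/2]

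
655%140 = 95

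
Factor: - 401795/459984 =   -  2^( - 4)*3^( - 1)*5^1 * 7^ ( - 1) *17^1 * 29^1*37^( - 2 )*163^1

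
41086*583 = 23953138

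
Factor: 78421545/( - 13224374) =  - 2^( - 1)*3^2*5^1*1742701^1*6612187^( - 1)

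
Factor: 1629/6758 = 2^(-1 )*3^2*31^( - 1)*109^( - 1)*181^1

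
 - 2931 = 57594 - 60525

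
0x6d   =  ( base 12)91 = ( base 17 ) 67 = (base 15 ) 74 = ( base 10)109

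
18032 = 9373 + 8659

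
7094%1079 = 620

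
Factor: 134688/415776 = 23^1*71^( - 1) = 23/71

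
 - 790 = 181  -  971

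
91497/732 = 30499/244 = 125.00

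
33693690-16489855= 17203835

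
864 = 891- 27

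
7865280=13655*576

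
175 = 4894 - 4719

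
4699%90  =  19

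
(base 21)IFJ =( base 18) 179a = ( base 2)10000001010000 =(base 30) 95M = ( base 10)8272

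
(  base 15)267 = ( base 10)547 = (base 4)20203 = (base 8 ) 1043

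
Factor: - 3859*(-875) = 3376625= 5^3 *7^1 * 17^1*227^1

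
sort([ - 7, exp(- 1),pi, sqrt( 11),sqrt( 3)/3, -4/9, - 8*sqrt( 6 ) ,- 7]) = [ - 8*sqrt(6),  -  7,- 7,- 4/9, exp(-1 ),sqrt( 3)/3, pi,sqrt ( 11) ]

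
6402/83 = 6402/83 = 77.13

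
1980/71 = 27+63/71 = 27.89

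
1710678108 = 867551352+843126756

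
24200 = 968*25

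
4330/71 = 60 + 70/71 = 60.99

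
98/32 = 3 + 1/16 = 3.06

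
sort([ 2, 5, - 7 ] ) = [  -  7 , 2, 5]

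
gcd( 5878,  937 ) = 1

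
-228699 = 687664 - 916363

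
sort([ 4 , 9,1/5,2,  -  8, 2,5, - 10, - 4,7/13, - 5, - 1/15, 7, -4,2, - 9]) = [ - 10, - 9, - 8,- 5, - 4, - 4, - 1/15, 1/5, 7/13 , 2,2,2,4,5,7,9 ] 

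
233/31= 7 + 16/31 = 7.52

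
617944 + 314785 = 932729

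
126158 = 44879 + 81279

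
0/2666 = 0 = 0.00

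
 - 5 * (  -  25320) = 126600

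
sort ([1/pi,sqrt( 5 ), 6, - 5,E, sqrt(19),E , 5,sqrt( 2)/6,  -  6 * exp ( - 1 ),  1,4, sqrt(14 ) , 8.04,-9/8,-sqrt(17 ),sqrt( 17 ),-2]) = [-5, -sqrt( 17), - 6*exp(- 1 ),-2, - 9/8, sqrt( 2 )/6, 1/pi,1,sqrt ( 5 ) , E,E , sqrt( 14 ),4, sqrt( 17 ) , sqrt( 19 ), 5,  6,  8.04]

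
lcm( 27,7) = 189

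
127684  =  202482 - 74798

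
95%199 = 95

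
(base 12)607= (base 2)1101100111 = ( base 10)871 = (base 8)1547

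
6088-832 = 5256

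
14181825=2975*4767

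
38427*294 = 11297538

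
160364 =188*853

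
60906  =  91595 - 30689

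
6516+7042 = 13558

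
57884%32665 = 25219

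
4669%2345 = 2324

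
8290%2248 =1546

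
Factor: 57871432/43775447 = 2^3* 61^1*118589^1*43775447^(  -  1)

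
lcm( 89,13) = 1157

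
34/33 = 34/33 = 1.03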